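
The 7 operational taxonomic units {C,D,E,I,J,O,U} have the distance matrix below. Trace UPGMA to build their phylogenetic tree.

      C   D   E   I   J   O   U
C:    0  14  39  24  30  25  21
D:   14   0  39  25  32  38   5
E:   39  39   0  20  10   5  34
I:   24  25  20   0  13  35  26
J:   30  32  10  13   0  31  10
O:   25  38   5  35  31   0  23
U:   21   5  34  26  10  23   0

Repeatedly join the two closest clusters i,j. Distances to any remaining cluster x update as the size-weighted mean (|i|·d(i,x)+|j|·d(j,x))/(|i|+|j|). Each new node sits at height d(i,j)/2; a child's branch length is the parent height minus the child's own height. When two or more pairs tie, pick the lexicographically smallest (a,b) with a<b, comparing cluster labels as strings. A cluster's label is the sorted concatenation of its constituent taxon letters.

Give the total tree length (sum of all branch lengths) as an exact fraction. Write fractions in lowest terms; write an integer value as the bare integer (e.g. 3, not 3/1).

61

step 1: merge (D,U) at d=5; branch lengths D→5/2, U→5/2; new cluster DU
  updated: d(C,DU)=35/2, d(DU,E)=73/2, d(DU,I)=51/2, d(DU,J)=21, d(DU,O)=61/2
step 2: merge (E,O) at d=5; branch lengths E→5/2, O→5/2; new cluster EO
  updated: d(C,EO)=32, d(DU,EO)=67/2, d(EO,I)=55/2, d(EO,J)=41/2
step 3: merge (I,J) at d=13; branch lengths I→13/2, J→13/2; new cluster IJ
  updated: d(C,IJ)=27, d(DU,IJ)=93/4, d(EO,IJ)=24
step 4: merge (C,DU) at d=35/2; branch lengths C→35/4, DU→25/4; new cluster CDU
  updated: d(CDU,EO)=33, d(CDU,IJ)=49/2
step 5: merge (EO,IJ) at d=24; branch lengths EO→19/2, IJ→11/2; new cluster EIJO
  updated: d(CDU,EIJO)=115/4
step 6: merge (CDU,EIJO) at d=115/4; branch lengths CDU→45/8, EIJO→19/8; new cluster CDEIJOU
final tree: ((C:35/4,(D:5/2,U:5/2):25/4):45/8,((E:5/2,O:5/2):19/2,(I:13/2,J:13/2):11/2):19/8)
total length: 61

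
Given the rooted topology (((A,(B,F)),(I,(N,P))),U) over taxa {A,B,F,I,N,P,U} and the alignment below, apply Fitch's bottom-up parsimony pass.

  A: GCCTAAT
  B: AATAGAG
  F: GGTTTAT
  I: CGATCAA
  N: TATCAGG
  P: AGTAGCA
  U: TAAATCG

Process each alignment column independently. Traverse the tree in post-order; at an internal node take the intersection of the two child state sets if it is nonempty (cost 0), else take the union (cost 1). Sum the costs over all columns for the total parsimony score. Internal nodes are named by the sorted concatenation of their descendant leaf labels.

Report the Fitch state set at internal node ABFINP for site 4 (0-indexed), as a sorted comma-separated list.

A,G

site 0, node BF: B={A} ∪ F={G} → {A,G} (+1)
site 0, node ABF: A={G} ∩ BF={A,G} → {G} (+0)
site 0, node NP: N={T} ∪ P={A} → {A,T} (+1)
site 0, node INP: I={C} ∪ NP={A,T} → {A,C,T} (+1)
site 0, node ABFINP: ABF={G} ∪ INP={A,C,T} → {A,C,G,T} (+1)
site 0, node ABFINPU: ABFINP={A,C,G,T} ∩ U={T} → {T} (+0)
site 1, node BF: B={A} ∪ F={G} → {A,G} (+1)
site 1, node ABF: A={C} ∪ BF={A,G} → {A,C,G} (+1)
site 1, node NP: N={A} ∪ P={G} → {A,G} (+1)
site 1, node INP: I={G} ∩ NP={A,G} → {G} (+0)
site 1, node ABFINP: ABF={A,C,G} ∩ INP={G} → {G} (+0)
site 1, node ABFINPU: ABFINP={G} ∪ U={A} → {A,G} (+1)
site 2, node BF: B={T} ∩ F={T} → {T} (+0)
site 2, node ABF: A={C} ∪ BF={T} → {C,T} (+1)
site 2, node NP: N={T} ∩ P={T} → {T} (+0)
site 2, node INP: I={A} ∪ NP={T} → {A,T} (+1)
site 2, node ABFINP: ABF={C,T} ∩ INP={A,T} → {T} (+0)
site 2, node ABFINPU: ABFINP={T} ∪ U={A} → {A,T} (+1)
site 3, node BF: B={A} ∪ F={T} → {A,T} (+1)
site 3, node ABF: A={T} ∩ BF={A,T} → {T} (+0)
site 3, node NP: N={C} ∪ P={A} → {A,C} (+1)
site 3, node INP: I={T} ∪ NP={A,C} → {A,C,T} (+1)
site 3, node ABFINP: ABF={T} ∩ INP={A,C,T} → {T} (+0)
site 3, node ABFINPU: ABFINP={T} ∪ U={A} → {A,T} (+1)
site 4, node BF: B={G} ∪ F={T} → {G,T} (+1)
site 4, node ABF: A={A} ∪ BF={G,T} → {A,G,T} (+1)
site 4, node NP: N={A} ∪ P={G} → {A,G} (+1)
site 4, node INP: I={C} ∪ NP={A,G} → {A,C,G} (+1)
site 4, node ABFINP: ABF={A,G,T} ∩ INP={A,C,G} → {A,G} (+0)
site 4, node ABFINPU: ABFINP={A,G} ∪ U={T} → {A,G,T} (+1)
site 5, node BF: B={A} ∩ F={A} → {A} (+0)
site 5, node ABF: A={A} ∩ BF={A} → {A} (+0)
site 5, node NP: N={G} ∪ P={C} → {C,G} (+1)
site 5, node INP: I={A} ∪ NP={C,G} → {A,C,G} (+1)
site 5, node ABFINP: ABF={A} ∩ INP={A,C,G} → {A} (+0)
site 5, node ABFINPU: ABFINP={A} ∪ U={C} → {A,C} (+1)
site 6, node BF: B={G} ∪ F={T} → {G,T} (+1)
site 6, node ABF: A={T} ∩ BF={G,T} → {T} (+0)
site 6, node NP: N={G} ∪ P={A} → {A,G} (+1)
site 6, node INP: I={A} ∩ NP={A,G} → {A} (+0)
site 6, node ABFINP: ABF={T} ∪ INP={A} → {A,T} (+1)
site 6, node ABFINPU: ABFINP={A,T} ∪ U={G} → {A,G,T} (+1)
per-site changes: [4, 4, 3, 4, 5, 3, 4]; total = 27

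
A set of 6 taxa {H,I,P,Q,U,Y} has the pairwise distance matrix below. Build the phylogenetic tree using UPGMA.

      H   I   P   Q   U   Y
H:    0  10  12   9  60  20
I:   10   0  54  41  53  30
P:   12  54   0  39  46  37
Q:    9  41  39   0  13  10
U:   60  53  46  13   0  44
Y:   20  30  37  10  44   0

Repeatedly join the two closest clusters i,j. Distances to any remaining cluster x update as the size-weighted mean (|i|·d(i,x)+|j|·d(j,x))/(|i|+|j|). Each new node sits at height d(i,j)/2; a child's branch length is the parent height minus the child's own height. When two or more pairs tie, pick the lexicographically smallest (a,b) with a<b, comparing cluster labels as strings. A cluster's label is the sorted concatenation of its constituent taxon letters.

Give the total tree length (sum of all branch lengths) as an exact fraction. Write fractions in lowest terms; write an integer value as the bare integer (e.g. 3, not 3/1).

1729/20

1. join H+Q (d=9) ⇒ HQ; edges |H|=9/2, |Q|=9/2
  updated: d(HQ,I)=51/2, d(HQ,P)=51/2, d(HQ,U)=73/2, d(HQ,Y)=15
2. join HQ+Y (d=15) ⇒ HQY; edges |HQ|=3, |Y|=15/2
  updated: d(HQY,I)=27, d(HQY,P)=88/3, d(HQY,U)=39
3. join HQY+I (d=27) ⇒ HIQY; edges |HQY|=6, |I|=27/2
  updated: d(HIQY,P)=71/2, d(HIQY,U)=85/2
4. join HIQY+P (d=71/2) ⇒ HIPQY; edges |HIQY|=17/4, |P|=71/4
  updated: d(HIPQY,U)=216/5
5. join HIPQY+U (d=216/5) ⇒ HIPQUY; edges |HIPQY|=77/20, |U|=108/5
final tree: (((((H:9/2,Q:9/2):3,Y:15/2):6,I:27/2):17/4,P:71/4):77/20,U:108/5)
total length: 1729/20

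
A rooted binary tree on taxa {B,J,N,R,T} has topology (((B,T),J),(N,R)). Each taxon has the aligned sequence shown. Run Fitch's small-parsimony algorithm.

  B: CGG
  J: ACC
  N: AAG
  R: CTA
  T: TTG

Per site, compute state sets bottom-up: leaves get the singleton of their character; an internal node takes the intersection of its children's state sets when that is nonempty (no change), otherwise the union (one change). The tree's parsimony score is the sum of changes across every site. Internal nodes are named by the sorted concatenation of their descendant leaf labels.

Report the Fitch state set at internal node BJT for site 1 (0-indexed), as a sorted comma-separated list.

BT@0: {C} ∪ {T} = {C,T} (union, +1)
BJT@0: {C,T} ∪ {A} = {A,C,T} (union, +1)
NR@0: {A} ∪ {C} = {A,C} (union, +1)
BJNRT@0: {A,C,T} ∩ {A,C} = {A,C} (intersection, +0)
BT@1: {G} ∪ {T} = {G,T} (union, +1)
BJT@1: {G,T} ∪ {C} = {C,G,T} (union, +1)
NR@1: {A} ∪ {T} = {A,T} (union, +1)
BJNRT@1: {C,G,T} ∩ {A,T} = {T} (intersection, +0)
BT@2: {G} ∩ {G} = {G} (intersection, +0)
BJT@2: {G} ∪ {C} = {C,G} (union, +1)
NR@2: {G} ∪ {A} = {A,G} (union, +1)
BJNRT@2: {C,G} ∩ {A,G} = {G} (intersection, +0)
per-site changes: [3, 3, 2]; total = 8

C,G,T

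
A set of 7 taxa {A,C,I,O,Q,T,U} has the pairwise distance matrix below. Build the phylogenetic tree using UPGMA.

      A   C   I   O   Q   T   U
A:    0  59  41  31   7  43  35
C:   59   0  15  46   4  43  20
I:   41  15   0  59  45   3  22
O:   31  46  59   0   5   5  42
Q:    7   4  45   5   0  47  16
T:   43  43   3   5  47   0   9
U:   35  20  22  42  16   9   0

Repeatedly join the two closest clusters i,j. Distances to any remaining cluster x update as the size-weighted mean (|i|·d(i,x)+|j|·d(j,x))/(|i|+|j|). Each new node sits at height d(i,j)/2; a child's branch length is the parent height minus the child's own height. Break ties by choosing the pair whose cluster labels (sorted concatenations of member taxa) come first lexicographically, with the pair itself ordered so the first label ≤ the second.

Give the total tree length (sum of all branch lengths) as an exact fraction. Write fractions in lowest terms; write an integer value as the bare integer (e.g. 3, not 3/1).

1. join I+T (d=3) ⇒ IT; edges |I|=3/2, |T|=3/2
  updated: d(A,IT)=42, d(C,IT)=29, d(IT,O)=32, d(IT,Q)=46, d(IT,U)=31/2
2. join C+Q (d=4) ⇒ CQ; edges |C|=2, |Q|=2
  updated: d(A,CQ)=33, d(CQ,IT)=75/2, d(CQ,O)=51/2, d(CQ,U)=18
3. join IT+U (d=31/2) ⇒ ITU; edges |IT|=25/4, |U|=31/4
  updated: d(A,ITU)=119/3, d(CQ,ITU)=31, d(ITU,O)=106/3
4. join CQ+O (d=51/2) ⇒ COQ; edges |CQ|=43/4, |O|=51/4
  updated: d(A,COQ)=97/3, d(COQ,ITU)=292/9
5. join A+COQ (d=97/3) ⇒ ACOQ; edges |A|=97/6, |COQ|=41/12
  updated: d(ACOQ,ITU)=137/4
6. join ACOQ+ITU (d=137/4) ⇒ ACIOQTU; edges |ACOQ|=23/24, |ITU|=75/8
final tree: ((A:97/6,((C:2,Q:2):43/4,O:51/4):41/12):23/24,((I:3/2,T:3/2):25/4,U:31/4):75/8)
total length: 893/12

893/12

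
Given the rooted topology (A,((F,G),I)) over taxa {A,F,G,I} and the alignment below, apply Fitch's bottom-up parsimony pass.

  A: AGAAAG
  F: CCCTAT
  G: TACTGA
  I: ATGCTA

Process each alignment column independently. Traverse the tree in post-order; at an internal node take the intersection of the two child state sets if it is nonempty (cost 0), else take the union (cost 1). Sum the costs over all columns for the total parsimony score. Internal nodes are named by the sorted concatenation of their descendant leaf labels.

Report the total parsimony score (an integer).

13

[col 0] FG: children F:{C}, G:{T} ∪→ {C,T}; cost 1
[col 0] FGI: children FG:{C,T}, I:{A} ∪→ {A,C,T}; cost 1
[col 0] AFGI: children A:{A}, FGI:{A,C,T} ∩→ {A}; cost 0
[col 1] FG: children F:{C}, G:{A} ∪→ {A,C}; cost 1
[col 1] FGI: children FG:{A,C}, I:{T} ∪→ {A,C,T}; cost 1
[col 1] AFGI: children A:{G}, FGI:{A,C,T} ∪→ {A,C,G,T}; cost 1
[col 2] FG: children F:{C}, G:{C} ∩→ {C}; cost 0
[col 2] FGI: children FG:{C}, I:{G} ∪→ {C,G}; cost 1
[col 2] AFGI: children A:{A}, FGI:{C,G} ∪→ {A,C,G}; cost 1
[col 3] FG: children F:{T}, G:{T} ∩→ {T}; cost 0
[col 3] FGI: children FG:{T}, I:{C} ∪→ {C,T}; cost 1
[col 3] AFGI: children A:{A}, FGI:{C,T} ∪→ {A,C,T}; cost 1
[col 4] FG: children F:{A}, G:{G} ∪→ {A,G}; cost 1
[col 4] FGI: children FG:{A,G}, I:{T} ∪→ {A,G,T}; cost 1
[col 4] AFGI: children A:{A}, FGI:{A,G,T} ∩→ {A}; cost 0
[col 5] FG: children F:{T}, G:{A} ∪→ {A,T}; cost 1
[col 5] FGI: children FG:{A,T}, I:{A} ∩→ {A}; cost 0
[col 5] AFGI: children A:{G}, FGI:{A} ∪→ {A,G}; cost 1
per-site changes: [2, 3, 2, 2, 2, 2]; total = 13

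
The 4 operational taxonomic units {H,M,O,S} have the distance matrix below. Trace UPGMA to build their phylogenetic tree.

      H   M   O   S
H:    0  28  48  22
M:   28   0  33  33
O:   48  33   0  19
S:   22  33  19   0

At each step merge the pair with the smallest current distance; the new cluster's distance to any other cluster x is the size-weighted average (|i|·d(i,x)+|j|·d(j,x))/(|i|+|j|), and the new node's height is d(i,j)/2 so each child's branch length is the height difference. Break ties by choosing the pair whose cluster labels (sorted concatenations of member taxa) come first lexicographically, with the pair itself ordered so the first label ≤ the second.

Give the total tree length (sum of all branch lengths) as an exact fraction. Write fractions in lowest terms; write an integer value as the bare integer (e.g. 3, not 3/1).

iteration 1: select O,S (d=19); attach at lengths (19/2, 19/2); label the merged cluster OS
  updated: d(H,OS)=35, d(M,OS)=33
iteration 2: select H,M (d=28); attach at lengths (14, 14); label the merged cluster HM
  updated: d(HM,OS)=34
iteration 3: select HM,OS (d=34); attach at lengths (3, 15/2); label the merged cluster HMOS
final tree: ((H:14,M:14):3,(O:19/2,S:19/2):15/2)
total length: 115/2

115/2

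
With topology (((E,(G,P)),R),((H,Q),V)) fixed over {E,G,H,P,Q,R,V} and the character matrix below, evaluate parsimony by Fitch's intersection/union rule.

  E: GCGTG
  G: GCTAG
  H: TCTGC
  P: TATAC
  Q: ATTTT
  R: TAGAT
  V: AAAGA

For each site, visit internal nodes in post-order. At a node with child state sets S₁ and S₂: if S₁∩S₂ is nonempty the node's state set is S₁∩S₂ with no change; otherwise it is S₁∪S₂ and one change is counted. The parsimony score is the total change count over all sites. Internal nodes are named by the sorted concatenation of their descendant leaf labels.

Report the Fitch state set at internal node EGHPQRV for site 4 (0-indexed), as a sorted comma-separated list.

site 0, node GP: G={G} ∪ P={T} → {G,T} (+1)
site 0, node EGP: E={G} ∩ GP={G,T} → {G} (+0)
site 0, node EGPR: EGP={G} ∪ R={T} → {G,T} (+1)
site 0, node HQ: H={T} ∪ Q={A} → {A,T} (+1)
site 0, node HQV: HQ={A,T} ∩ V={A} → {A} (+0)
site 0, node EGHPQRV: EGPR={G,T} ∪ HQV={A} → {A,G,T} (+1)
site 1, node GP: G={C} ∪ P={A} → {A,C} (+1)
site 1, node EGP: E={C} ∩ GP={A,C} → {C} (+0)
site 1, node EGPR: EGP={C} ∪ R={A} → {A,C} (+1)
site 1, node HQ: H={C} ∪ Q={T} → {C,T} (+1)
site 1, node HQV: HQ={C,T} ∪ V={A} → {A,C,T} (+1)
site 1, node EGHPQRV: EGPR={A,C} ∩ HQV={A,C,T} → {A,C} (+0)
site 2, node GP: G={T} ∩ P={T} → {T} (+0)
site 2, node EGP: E={G} ∪ GP={T} → {G,T} (+1)
site 2, node EGPR: EGP={G,T} ∩ R={G} → {G} (+0)
site 2, node HQ: H={T} ∩ Q={T} → {T} (+0)
site 2, node HQV: HQ={T} ∪ V={A} → {A,T} (+1)
site 2, node EGHPQRV: EGPR={G} ∪ HQV={A,T} → {A,G,T} (+1)
site 3, node GP: G={A} ∩ P={A} → {A} (+0)
site 3, node EGP: E={T} ∪ GP={A} → {A,T} (+1)
site 3, node EGPR: EGP={A,T} ∩ R={A} → {A} (+0)
site 3, node HQ: H={G} ∪ Q={T} → {G,T} (+1)
site 3, node HQV: HQ={G,T} ∩ V={G} → {G} (+0)
site 3, node EGHPQRV: EGPR={A} ∪ HQV={G} → {A,G} (+1)
site 4, node GP: G={G} ∪ P={C} → {C,G} (+1)
site 4, node EGP: E={G} ∩ GP={C,G} → {G} (+0)
site 4, node EGPR: EGP={G} ∪ R={T} → {G,T} (+1)
site 4, node HQ: H={C} ∪ Q={T} → {C,T} (+1)
site 4, node HQV: HQ={C,T} ∪ V={A} → {A,C,T} (+1)
site 4, node EGHPQRV: EGPR={G,T} ∩ HQV={A,C,T} → {T} (+0)
per-site changes: [4, 4, 3, 3, 4]; total = 18

T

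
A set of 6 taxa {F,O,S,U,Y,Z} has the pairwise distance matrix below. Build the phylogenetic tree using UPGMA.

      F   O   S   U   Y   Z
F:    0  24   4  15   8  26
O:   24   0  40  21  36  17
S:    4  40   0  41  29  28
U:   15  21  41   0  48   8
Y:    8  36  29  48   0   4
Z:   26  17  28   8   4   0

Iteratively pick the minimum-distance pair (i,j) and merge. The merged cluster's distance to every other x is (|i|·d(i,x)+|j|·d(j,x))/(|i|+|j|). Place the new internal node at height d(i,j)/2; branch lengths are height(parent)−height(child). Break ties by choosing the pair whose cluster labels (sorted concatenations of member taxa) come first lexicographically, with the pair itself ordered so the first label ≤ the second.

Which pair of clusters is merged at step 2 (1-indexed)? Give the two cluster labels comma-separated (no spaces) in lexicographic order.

iteration 1: select F,S (d=4); attach at lengths (2, 2); label the merged cluster FS
  updated: d(FS,O)=32, d(FS,U)=28, d(FS,Y)=37/2, d(FS,Z)=27
iteration 2: select Y,Z (d=4); attach at lengths (2, 2); label the merged cluster YZ
  updated: d(FS,YZ)=91/4, d(O,YZ)=53/2, d(U,YZ)=28
iteration 3: select O,U (d=21); attach at lengths (21/2, 21/2); label the merged cluster OU
  updated: d(FS,OU)=30, d(OU,YZ)=109/4
iteration 4: select FS,YZ (d=91/4); attach at lengths (75/8, 75/8); label the merged cluster FSYZ
  updated: d(FSYZ,OU)=229/8
iteration 5: select FSYZ,OU (d=229/8); attach at lengths (47/16, 61/16); label the merged cluster FOSUYZ
final tree: (((F:2,S:2):75/8,(Y:2,Z:2):75/8):47/16,(O:21/2,U:21/2):61/16)
total length: 109/2

Y,Z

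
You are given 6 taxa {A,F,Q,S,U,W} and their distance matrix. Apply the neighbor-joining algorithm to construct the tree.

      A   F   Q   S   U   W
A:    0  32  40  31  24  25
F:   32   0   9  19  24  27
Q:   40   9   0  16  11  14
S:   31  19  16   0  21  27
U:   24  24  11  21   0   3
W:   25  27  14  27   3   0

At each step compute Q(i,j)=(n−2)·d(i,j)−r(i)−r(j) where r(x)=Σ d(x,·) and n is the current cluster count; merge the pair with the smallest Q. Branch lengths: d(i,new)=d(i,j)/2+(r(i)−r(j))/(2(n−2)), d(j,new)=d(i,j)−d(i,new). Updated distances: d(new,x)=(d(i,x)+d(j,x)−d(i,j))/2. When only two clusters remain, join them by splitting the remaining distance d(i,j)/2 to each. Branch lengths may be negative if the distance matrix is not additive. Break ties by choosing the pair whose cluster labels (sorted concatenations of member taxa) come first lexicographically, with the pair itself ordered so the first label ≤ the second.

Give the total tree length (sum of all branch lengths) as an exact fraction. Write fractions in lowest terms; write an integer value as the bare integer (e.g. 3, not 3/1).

iteration 1: select U,W (d=3, Q=-167); attach at lengths (-1/8, 25/8); label the merged cluster UW
  updated: d(A,UW)=23, d(F,UW)=24, d(Q,UW)=11, d(S,UW)=45/2
iteration 2: select A,UW (d=23, Q=-275/2); attach at lengths (229/12, 47/12); label the merged cluster AUW
  updated: d(AUW,F)=33/2, d(AUW,Q)=14, d(AUW,S)=61/4
iteration 3: select AUW,S (d=61/4, Q=-131/2); attach at lengths (13/2, 35/4); label the merged cluster ASUW
  updated: d(ASUW,F)=81/8, d(ASUW,Q)=59/8
iteration 4: select ASUW,F (d=81/8, Q=-53/2); attach at lengths (17/4, 47/8); label the merged cluster AFSUW
  updated: d(AFSUW,Q)=25/8
iteration 5: select AFSUW,Q (d=25/8); attach at lengths (25/16, 25/16); label the merged cluster AFQSUW
final tree: ((((A:229/12,(U:-1/8,W:25/8):47/12):13/2,S:35/4):17/4,F:47/8):25/16,Q:25/16)
total length: 109/2

109/2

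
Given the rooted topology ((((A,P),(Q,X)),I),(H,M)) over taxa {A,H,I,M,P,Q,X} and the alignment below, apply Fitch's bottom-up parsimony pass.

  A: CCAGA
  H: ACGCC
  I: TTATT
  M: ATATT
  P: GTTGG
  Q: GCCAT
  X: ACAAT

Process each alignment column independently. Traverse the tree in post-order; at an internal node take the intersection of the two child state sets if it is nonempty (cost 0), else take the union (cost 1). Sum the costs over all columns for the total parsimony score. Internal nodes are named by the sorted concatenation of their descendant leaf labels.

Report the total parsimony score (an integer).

AP@0: {C} ∪ {G} = {C,G} (union, +1)
QX@0: {G} ∪ {A} = {A,G} (union, +1)
APQX@0: {C,G} ∩ {A,G} = {G} (intersection, +0)
AIPQX@0: {G} ∪ {T} = {G,T} (union, +1)
HM@0: {A} ∩ {A} = {A} (intersection, +0)
AHIMPQX@0: {G,T} ∪ {A} = {A,G,T} (union, +1)
AP@1: {C} ∪ {T} = {C,T} (union, +1)
QX@1: {C} ∩ {C} = {C} (intersection, +0)
APQX@1: {C,T} ∩ {C} = {C} (intersection, +0)
AIPQX@1: {C} ∪ {T} = {C,T} (union, +1)
HM@1: {C} ∪ {T} = {C,T} (union, +1)
AHIMPQX@1: {C,T} ∩ {C,T} = {C,T} (intersection, +0)
AP@2: {A} ∪ {T} = {A,T} (union, +1)
QX@2: {C} ∪ {A} = {A,C} (union, +1)
APQX@2: {A,T} ∩ {A,C} = {A} (intersection, +0)
AIPQX@2: {A} ∩ {A} = {A} (intersection, +0)
HM@2: {G} ∪ {A} = {A,G} (union, +1)
AHIMPQX@2: {A} ∩ {A,G} = {A} (intersection, +0)
AP@3: {G} ∩ {G} = {G} (intersection, +0)
QX@3: {A} ∩ {A} = {A} (intersection, +0)
APQX@3: {G} ∪ {A} = {A,G} (union, +1)
AIPQX@3: {A,G} ∪ {T} = {A,G,T} (union, +1)
HM@3: {C} ∪ {T} = {C,T} (union, +1)
AHIMPQX@3: {A,G,T} ∩ {C,T} = {T} (intersection, +0)
AP@4: {A} ∪ {G} = {A,G} (union, +1)
QX@4: {T} ∩ {T} = {T} (intersection, +0)
APQX@4: {A,G} ∪ {T} = {A,G,T} (union, +1)
AIPQX@4: {A,G,T} ∩ {T} = {T} (intersection, +0)
HM@4: {C} ∪ {T} = {C,T} (union, +1)
AHIMPQX@4: {T} ∩ {C,T} = {T} (intersection, +0)
per-site changes: [4, 3, 3, 3, 3]; total = 16

16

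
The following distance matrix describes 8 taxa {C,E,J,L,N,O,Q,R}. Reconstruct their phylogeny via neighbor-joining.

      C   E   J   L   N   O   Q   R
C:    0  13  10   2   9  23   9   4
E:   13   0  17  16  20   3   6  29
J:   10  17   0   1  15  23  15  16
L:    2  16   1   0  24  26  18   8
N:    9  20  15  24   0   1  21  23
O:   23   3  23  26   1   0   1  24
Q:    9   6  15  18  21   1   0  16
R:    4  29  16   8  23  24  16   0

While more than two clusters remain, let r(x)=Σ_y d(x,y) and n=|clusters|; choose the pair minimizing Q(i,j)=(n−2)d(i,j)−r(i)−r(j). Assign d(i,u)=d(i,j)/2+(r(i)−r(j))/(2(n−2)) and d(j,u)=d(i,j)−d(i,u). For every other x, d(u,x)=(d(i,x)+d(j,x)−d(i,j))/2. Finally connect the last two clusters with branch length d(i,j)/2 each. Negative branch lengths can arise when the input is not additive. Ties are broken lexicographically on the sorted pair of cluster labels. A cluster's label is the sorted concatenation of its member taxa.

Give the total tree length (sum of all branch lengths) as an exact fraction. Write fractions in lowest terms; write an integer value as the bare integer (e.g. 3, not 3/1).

1109/32

1. join N+O (d=1, Q=-208) ⇒ NO; edges |N|=3/2, |O|=-1/2
  updated: d(C,NO)=31/2, d(E,NO)=11, d(J,NO)=37/2, d(L,NO)=49/2, d(NO,Q)=21/2, d(NO,R)=23
2. join J+L (d=1, Q=-142) ⇒ JL; edges |J|=13/10, |L|=-3/10
  updated: d(C,JL)=11/2, d(E,JL)=16, d(JL,NO)=21, d(JL,Q)=16, d(JL,R)=23/2
3. join C+R (d=4, Q=-229/2) ⇒ CR; edges |C|=-41/16, |R|=105/16
  updated: d(CR,E)=19, d(CR,JL)=13/2, d(CR,NO)=69/4, d(CR,Q)=21/2
4. join CR+JL (d=13/2, Q=-373/4) ⇒ CJLR; edges |CR|=53/24, |JL|=103/24
  updated: d(CJLR,E)=57/4, d(CJLR,NO)=127/8, d(CJLR,Q)=10
5. join CJLR+Q (d=10, Q=-373/8) ⇒ CJLQR; edges |CJLR|=269/32, |Q|=51/32
  updated: d(CJLQR,E)=41/8, d(CJLQR,NO)=131/16
6. join CJLQR+E (d=41/8, Q=-389/16) ⇒ CEJLQR; edges |CJLQR|=37/32, |E|=127/32
  updated: d(CEJLQR,NO)=225/32
7. join CEJLQR+NO (d=225/32) ⇒ CEJLNOQR; edges |CEJLQR|=225/64, |NO|=225/64
final tree: (((((C:-41/16,R:105/16):53/24,(J:13/10,L:-3/10):103/24):269/32,Q:51/32):37/32,E:127/32):225/64,(N:3/2,O:-1/2):225/64)
total length: 1109/32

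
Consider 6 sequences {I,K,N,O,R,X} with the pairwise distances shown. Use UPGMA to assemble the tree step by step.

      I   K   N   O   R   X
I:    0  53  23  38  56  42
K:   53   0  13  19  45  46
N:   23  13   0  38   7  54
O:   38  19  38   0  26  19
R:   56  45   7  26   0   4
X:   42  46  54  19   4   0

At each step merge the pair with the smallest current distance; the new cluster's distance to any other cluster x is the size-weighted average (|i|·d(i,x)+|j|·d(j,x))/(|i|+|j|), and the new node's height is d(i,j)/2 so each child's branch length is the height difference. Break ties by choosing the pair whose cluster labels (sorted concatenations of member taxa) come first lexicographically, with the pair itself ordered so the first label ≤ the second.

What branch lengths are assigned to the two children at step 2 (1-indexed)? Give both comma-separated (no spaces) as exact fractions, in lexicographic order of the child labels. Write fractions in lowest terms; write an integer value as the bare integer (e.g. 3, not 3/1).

iteration 1: select R,X (d=4); attach at lengths (2, 2); label the merged cluster RX
  updated: d(I,RX)=49, d(K,RX)=91/2, d(N,RX)=61/2, d(O,RX)=45/2
iteration 2: select K,N (d=13); attach at lengths (13/2, 13/2); label the merged cluster KN
  updated: d(I,KN)=38, d(KN,O)=57/2, d(KN,RX)=38
iteration 3: select O,RX (d=45/2); attach at lengths (45/4, 37/4); label the merged cluster ORX
  updated: d(I,ORX)=136/3, d(KN,ORX)=209/6
iteration 4: select KN,ORX (d=209/6); attach at lengths (131/12, 37/6); label the merged cluster KNORX
  updated: d(I,KNORX)=212/5
iteration 5: select I,KNORX (d=212/5); attach at lengths (106/5, 227/60); label the merged cluster IKNORX
final tree: (I:106/5,((K:13/2,N:13/2):131/12,(O:45/4,(R:2,X:2):37/4):37/6):227/60)
total length: 2387/30

13/2,13/2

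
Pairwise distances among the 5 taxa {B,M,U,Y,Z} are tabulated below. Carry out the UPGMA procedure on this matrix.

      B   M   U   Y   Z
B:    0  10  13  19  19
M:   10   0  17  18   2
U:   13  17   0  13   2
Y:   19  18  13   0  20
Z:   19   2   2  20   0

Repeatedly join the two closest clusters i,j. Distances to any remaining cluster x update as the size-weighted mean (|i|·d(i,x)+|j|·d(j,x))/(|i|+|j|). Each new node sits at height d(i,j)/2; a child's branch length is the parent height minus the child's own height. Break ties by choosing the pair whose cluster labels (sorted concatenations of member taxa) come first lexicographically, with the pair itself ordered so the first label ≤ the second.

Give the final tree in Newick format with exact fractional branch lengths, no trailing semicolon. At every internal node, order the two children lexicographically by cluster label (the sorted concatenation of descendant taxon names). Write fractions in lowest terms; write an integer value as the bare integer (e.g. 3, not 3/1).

((B:7,((M:1,Z:1):15/4,U:19/4):9/4):7/4,Y:35/4)

1. join M+Z (d=2) ⇒ MZ; edges |M|=1, |Z|=1
  updated: d(B,MZ)=29/2, d(MZ,U)=19/2, d(MZ,Y)=19
2. join MZ+U (d=19/2) ⇒ MUZ; edges |MZ|=15/4, |U|=19/4
  updated: d(B,MUZ)=14, d(MUZ,Y)=17
3. join B+MUZ (d=14) ⇒ BMUZ; edges |B|=7, |MUZ|=9/4
  updated: d(BMUZ,Y)=35/2
4. join BMUZ+Y (d=35/2) ⇒ BMUYZ; edges |BMUZ|=7/4, |Y|=35/4
final tree: ((B:7,((M:1,Z:1):15/4,U:19/4):9/4):7/4,Y:35/4)
total length: 121/4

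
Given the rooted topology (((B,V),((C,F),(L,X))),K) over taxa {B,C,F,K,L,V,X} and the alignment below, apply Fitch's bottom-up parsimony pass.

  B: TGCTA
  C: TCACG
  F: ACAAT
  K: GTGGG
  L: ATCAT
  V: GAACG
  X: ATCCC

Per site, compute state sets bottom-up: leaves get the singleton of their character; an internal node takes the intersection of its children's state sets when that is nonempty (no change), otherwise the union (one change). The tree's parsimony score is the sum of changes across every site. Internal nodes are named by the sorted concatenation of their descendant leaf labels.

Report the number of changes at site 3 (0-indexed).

site 0, node BV: B={T} ∪ V={G} → {G,T} (+1)
site 0, node CF: C={T} ∪ F={A} → {A,T} (+1)
site 0, node LX: L={A} ∩ X={A} → {A} (+0)
site 0, node CFLX: CF={A,T} ∩ LX={A} → {A} (+0)
site 0, node BCFLVX: BV={G,T} ∪ CFLX={A} → {A,G,T} (+1)
site 0, node BCFKLVX: BCFLVX={A,G,T} ∩ K={G} → {G} (+0)
site 1, node BV: B={G} ∪ V={A} → {A,G} (+1)
site 1, node CF: C={C} ∩ F={C} → {C} (+0)
site 1, node LX: L={T} ∩ X={T} → {T} (+0)
site 1, node CFLX: CF={C} ∪ LX={T} → {C,T} (+1)
site 1, node BCFLVX: BV={A,G} ∪ CFLX={C,T} → {A,C,G,T} (+1)
site 1, node BCFKLVX: BCFLVX={A,C,G,T} ∩ K={T} → {T} (+0)
site 2, node BV: B={C} ∪ V={A} → {A,C} (+1)
site 2, node CF: C={A} ∩ F={A} → {A} (+0)
site 2, node LX: L={C} ∩ X={C} → {C} (+0)
site 2, node CFLX: CF={A} ∪ LX={C} → {A,C} (+1)
site 2, node BCFLVX: BV={A,C} ∩ CFLX={A,C} → {A,C} (+0)
site 2, node BCFKLVX: BCFLVX={A,C} ∪ K={G} → {A,C,G} (+1)
site 3, node BV: B={T} ∪ V={C} → {C,T} (+1)
site 3, node CF: C={C} ∪ F={A} → {A,C} (+1)
site 3, node LX: L={A} ∪ X={C} → {A,C} (+1)
site 3, node CFLX: CF={A,C} ∩ LX={A,C} → {A,C} (+0)
site 3, node BCFLVX: BV={C,T} ∩ CFLX={A,C} → {C} (+0)
site 3, node BCFKLVX: BCFLVX={C} ∪ K={G} → {C,G} (+1)
site 4, node BV: B={A} ∪ V={G} → {A,G} (+1)
site 4, node CF: C={G} ∪ F={T} → {G,T} (+1)
site 4, node LX: L={T} ∪ X={C} → {C,T} (+1)
site 4, node CFLX: CF={G,T} ∩ LX={C,T} → {T} (+0)
site 4, node BCFLVX: BV={A,G} ∪ CFLX={T} → {A,G,T} (+1)
site 4, node BCFKLVX: BCFLVX={A,G,T} ∩ K={G} → {G} (+0)
per-site changes: [3, 3, 3, 4, 4]; total = 17

4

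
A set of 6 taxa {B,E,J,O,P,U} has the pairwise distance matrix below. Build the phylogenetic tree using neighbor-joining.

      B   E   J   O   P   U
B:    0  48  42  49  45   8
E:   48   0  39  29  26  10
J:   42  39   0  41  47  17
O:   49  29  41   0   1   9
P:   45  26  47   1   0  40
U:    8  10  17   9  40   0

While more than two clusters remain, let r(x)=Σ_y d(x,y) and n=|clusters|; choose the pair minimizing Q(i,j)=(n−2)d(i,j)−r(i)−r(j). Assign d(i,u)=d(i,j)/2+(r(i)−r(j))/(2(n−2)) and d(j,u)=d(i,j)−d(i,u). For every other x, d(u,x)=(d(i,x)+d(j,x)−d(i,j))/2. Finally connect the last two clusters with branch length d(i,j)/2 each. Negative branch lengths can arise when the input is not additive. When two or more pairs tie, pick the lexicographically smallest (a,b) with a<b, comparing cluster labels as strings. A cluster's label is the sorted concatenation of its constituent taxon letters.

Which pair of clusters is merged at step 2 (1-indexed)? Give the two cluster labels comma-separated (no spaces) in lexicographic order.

E,OP

step 1: merge (O,P) at d=1, Q=-284; branch lengths O→-13/4, P→17/4; new cluster OP
  updated: d(B,OP)=93/2, d(E,OP)=27, d(J,OP)=87/2, d(OP,U)=24
step 2: merge (E,OP) at d=27, Q=-184; branch lengths E→32/3, OP→49/3; new cluster EOP
  updated: d(B,EOP)=135/4, d(EOP,J)=111/4, d(EOP,U)=7/2
step 3: merge (B,U) at d=8, Q=-385/4; branch lengths B→285/16, U→-157/16; new cluster BU
  updated: d(BU,EOP)=117/8, d(BU,J)=51/2
step 4: merge (BU,EOP) at d=117/8, Q=-543/8; branch lengths BU→99/16, EOP→135/16; new cluster BEOPU
  updated: d(BEOPU,J)=309/16
step 5: merge (BEOPU,J) at d=309/16; branch lengths BEOPU→309/32, J→309/32; new cluster BEJOPU
final tree: (((B:285/16,U:-157/16):99/16,(E:32/3,(O:-13/4,P:17/4):49/3):135/16):309/32,J:309/32)
total length: 1119/16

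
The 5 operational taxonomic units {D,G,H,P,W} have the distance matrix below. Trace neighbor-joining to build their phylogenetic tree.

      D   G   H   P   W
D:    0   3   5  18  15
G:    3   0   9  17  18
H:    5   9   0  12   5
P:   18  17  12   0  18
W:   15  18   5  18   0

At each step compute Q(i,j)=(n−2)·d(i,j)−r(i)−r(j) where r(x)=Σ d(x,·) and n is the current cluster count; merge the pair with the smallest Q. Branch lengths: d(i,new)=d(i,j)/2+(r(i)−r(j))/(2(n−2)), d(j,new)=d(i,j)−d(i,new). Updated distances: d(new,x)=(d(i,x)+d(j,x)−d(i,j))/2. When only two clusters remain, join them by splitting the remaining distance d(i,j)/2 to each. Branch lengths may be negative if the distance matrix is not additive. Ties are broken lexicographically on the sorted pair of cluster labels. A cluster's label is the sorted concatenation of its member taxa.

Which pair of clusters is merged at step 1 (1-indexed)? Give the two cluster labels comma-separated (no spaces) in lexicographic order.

D,G

step 1: merge (D,G) at d=3, Q=-79; branch lengths D→1/2, G→5/2; new cluster DG
  updated: d(DG,H)=11/2, d(DG,P)=16, d(DG,W)=15
step 2: merge (DG,P) at d=16, Q=-101/2; branch lengths DG→45/8, P→83/8; new cluster DGP
  updated: d(DGP,H)=3/4, d(DGP,W)=17/2
step 3: merge (DGP,H) at d=3/4, Q=-57/4; branch lengths DGP→17/8, H→-11/8; new cluster DGHP
  updated: d(DGHP,W)=51/8
step 4: merge (DGHP,W) at d=51/8; branch lengths DGHP→51/16, W→51/16; new cluster DGHPW
final tree: ((((D:1/2,G:5/2):45/8,P:83/8):17/8,H:-11/8):51/16,W:51/16)
total length: 209/8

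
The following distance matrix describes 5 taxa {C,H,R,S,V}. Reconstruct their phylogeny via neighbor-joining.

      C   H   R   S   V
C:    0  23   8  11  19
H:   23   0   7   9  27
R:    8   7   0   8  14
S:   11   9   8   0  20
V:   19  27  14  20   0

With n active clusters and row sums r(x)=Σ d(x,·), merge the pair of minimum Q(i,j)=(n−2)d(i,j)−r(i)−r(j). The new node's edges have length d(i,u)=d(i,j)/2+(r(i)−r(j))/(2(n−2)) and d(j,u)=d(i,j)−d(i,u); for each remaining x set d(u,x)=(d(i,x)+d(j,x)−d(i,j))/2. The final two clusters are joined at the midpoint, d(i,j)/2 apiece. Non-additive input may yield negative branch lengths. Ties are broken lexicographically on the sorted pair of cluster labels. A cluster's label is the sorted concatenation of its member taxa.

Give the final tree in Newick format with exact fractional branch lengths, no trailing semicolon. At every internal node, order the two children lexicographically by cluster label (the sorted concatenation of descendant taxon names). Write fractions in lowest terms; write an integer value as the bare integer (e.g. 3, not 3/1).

iteration 1: select H,S (d=9, Q=-87); attach at lengths (15/2, 3/2); label the merged cluster HS
  updated: d(C,HS)=25/2, d(HS,R)=3, d(HS,V)=19
iteration 2: select C,V (d=19, Q=-107/2); attach at lengths (51/8, 101/8); label the merged cluster CV
  updated: d(CV,HS)=25/4, d(CV,R)=3/2
iteration 3: select CV,HS (d=25/4, Q=-43/4); attach at lengths (19/8, 31/8); label the merged cluster CHSV
  updated: d(CHSV,R)=-7/8
iteration 4: select CHSV,R (d=-7/8); attach at lengths (-7/16, -7/16); label the merged cluster CHRSV
final tree: (((C:51/8,V:101/8):19/8,(H:15/2,S:3/2):31/8):-7/16,R:-7/16)
total length: 267/8

(((C:51/8,V:101/8):19/8,(H:15/2,S:3/2):31/8):-7/16,R:-7/16)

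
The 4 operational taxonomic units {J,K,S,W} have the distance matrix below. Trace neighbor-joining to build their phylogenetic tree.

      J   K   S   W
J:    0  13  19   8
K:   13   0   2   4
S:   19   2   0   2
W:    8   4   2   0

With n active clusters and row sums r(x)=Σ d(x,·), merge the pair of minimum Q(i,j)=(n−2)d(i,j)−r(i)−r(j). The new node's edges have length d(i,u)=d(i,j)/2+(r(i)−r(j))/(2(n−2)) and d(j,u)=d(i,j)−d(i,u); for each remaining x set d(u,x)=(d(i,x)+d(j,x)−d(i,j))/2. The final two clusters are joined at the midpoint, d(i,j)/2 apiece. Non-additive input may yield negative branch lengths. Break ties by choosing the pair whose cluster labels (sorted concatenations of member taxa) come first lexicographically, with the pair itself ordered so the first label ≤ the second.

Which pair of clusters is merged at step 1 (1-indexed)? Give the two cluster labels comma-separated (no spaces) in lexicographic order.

iteration 1: select J,W (d=8, Q=-38); attach at lengths (21/2, -5/2); label the merged cluster JW
  updated: d(JW,K)=9/2, d(JW,S)=13/2
iteration 2: select JW,K (d=9/2, Q=-13); attach at lengths (9/2, 0); label the merged cluster JKW
  updated: d(JKW,S)=2
iteration 3: select JKW,S (d=2); attach at lengths (1, 1); label the merged cluster JKSW
final tree: (((J:21/2,W:-5/2):9/2,K:0):1,S:1)
total length: 29/2

J,W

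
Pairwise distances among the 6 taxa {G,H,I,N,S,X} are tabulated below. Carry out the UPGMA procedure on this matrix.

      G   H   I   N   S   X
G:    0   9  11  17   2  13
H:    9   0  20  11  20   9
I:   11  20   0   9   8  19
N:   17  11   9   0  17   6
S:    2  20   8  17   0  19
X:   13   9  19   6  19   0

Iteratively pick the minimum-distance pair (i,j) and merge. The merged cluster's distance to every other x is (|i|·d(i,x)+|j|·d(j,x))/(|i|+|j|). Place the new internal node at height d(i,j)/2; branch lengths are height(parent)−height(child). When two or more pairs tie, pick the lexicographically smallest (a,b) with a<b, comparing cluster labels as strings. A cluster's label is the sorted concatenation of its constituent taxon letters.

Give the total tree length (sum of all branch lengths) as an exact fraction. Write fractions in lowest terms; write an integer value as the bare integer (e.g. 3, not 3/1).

iteration 1: select G,S (d=2); attach at lengths (1, 1); label the merged cluster GS
  updated: d(GS,H)=29/2, d(GS,I)=19/2, d(GS,N)=17, d(GS,X)=16
iteration 2: select N,X (d=6); attach at lengths (3, 3); label the merged cluster NX
  updated: d(GS,NX)=33/2, d(H,NX)=10, d(I,NX)=14
iteration 3: select GS,I (d=19/2); attach at lengths (15/4, 19/4); label the merged cluster GIS
  updated: d(GIS,H)=49/3, d(GIS,NX)=47/3
iteration 4: select H,NX (d=10); attach at lengths (5, 2); label the merged cluster HNX
  updated: d(GIS,HNX)=143/9
iteration 5: select GIS,HNX (d=143/9); attach at lengths (115/36, 53/18); label the merged cluster GHINSX
final tree: (((G:1,S:1):15/4,I:19/4):115/36,(H:5,(N:3,X:3):2):53/18)
total length: 1067/36

1067/36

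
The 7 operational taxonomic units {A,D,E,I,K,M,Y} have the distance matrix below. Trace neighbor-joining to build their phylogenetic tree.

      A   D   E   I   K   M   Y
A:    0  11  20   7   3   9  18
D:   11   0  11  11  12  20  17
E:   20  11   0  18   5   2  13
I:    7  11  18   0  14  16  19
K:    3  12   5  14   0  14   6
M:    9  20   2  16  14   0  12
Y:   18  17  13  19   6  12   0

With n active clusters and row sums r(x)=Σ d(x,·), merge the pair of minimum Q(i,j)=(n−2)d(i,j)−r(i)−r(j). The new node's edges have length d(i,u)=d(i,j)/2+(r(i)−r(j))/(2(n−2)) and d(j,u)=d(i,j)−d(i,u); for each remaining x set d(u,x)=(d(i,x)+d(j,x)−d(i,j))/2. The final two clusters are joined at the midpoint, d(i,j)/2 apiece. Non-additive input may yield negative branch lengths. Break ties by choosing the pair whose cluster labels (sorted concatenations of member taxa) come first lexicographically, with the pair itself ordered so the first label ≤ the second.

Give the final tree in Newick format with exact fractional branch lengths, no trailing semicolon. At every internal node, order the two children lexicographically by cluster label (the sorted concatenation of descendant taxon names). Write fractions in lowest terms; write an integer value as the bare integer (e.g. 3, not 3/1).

step 1: merge (E,M) at d=2, Q=-132; branch lengths E→3/5, M→7/5; new cluster EM
  updated: d(A,EM)=27/2, d(D,EM)=29/2, d(EM,I)=16, d(EM,K)=17/2, d(EM,Y)=23/2
step 2: merge (A,I) at d=7, Q=-183/2; branch lengths A→27/16, I→85/16; new cluster AI
  updated: d(AI,D)=15/2, d(AI,EM)=45/4, d(AI,K)=5, d(AI,Y)=15
step 3: merge (AI,D) at d=15/2, Q=-269/4; branch lengths AI→41/24, D→139/24; new cluster ADI
  updated: d(ADI,EM)=73/8, d(ADI,K)=19/4, d(ADI,Y)=49/4
step 4: merge (ADI,EM) at d=73/8, Q=-37; branch lengths ADI→61/16, EM→85/16; new cluster ADEIM
  updated: d(ADEIM,K)=33/16, d(ADEIM,Y)=117/16
step 5: merge (ADEIM,K) at d=33/16, Q=-123/8; branch lengths ADEIM→27/16, K→3/8; new cluster ADEIKM
  updated: d(ADEIKM,Y)=45/8
step 6: merge (ADEIKM,Y) at d=45/8; branch lengths ADEIKM→45/16, Y→45/16; new cluster ADEIKMY
final tree: (((((A:27/16,I:85/16):41/24,D:139/24):61/16,(E:3/5,M:7/5):85/16):27/16,K:3/8):45/16,Y:45/16)
total length: 533/16

(((((A:27/16,I:85/16):41/24,D:139/24):61/16,(E:3/5,M:7/5):85/16):27/16,K:3/8):45/16,Y:45/16)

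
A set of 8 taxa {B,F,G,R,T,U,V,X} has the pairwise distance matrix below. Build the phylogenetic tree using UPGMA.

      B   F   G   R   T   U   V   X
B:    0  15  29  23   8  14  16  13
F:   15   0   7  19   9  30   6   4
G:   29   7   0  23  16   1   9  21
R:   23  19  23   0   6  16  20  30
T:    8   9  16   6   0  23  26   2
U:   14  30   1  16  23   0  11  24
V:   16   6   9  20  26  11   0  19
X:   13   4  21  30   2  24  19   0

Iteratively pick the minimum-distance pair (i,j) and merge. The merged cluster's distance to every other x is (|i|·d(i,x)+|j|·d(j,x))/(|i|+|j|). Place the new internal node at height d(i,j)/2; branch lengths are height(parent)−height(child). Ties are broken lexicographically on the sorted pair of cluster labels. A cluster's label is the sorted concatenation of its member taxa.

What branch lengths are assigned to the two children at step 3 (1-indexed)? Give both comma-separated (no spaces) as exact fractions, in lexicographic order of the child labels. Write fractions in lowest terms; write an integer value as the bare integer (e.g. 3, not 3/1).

3,3

step 1: merge (G,U) at d=1; branch lengths G→1/2, U→1/2; new cluster GU
  updated: d(B,GU)=43/2, d(F,GU)=37/2, d(GU,R)=39/2, d(GU,T)=39/2, d(GU,V)=10, d(GU,X)=45/2
step 2: merge (T,X) at d=2; branch lengths T→1, X→1; new cluster TX
  updated: d(B,TX)=21/2, d(F,TX)=13/2, d(GU,TX)=21, d(R,TX)=18, d(TX,V)=45/2
step 3: merge (F,V) at d=6; branch lengths F→3, V→3; new cluster FV
  updated: d(B,FV)=31/2, d(FV,GU)=57/4, d(FV,R)=39/2, d(FV,TX)=29/2
step 4: merge (B,TX) at d=21/2; branch lengths B→21/4, TX→17/4; new cluster BTX
  updated: d(BTX,FV)=89/6, d(BTX,GU)=127/6, d(BTX,R)=59/3
step 5: merge (FV,GU) at d=57/4; branch lengths FV→33/8, GU→53/8; new cluster FGUV
  updated: d(BTX,FGUV)=18, d(FGUV,R)=39/2
step 6: merge (BTX,FGUV) at d=18; branch lengths BTX→15/4, FGUV→15/8; new cluster BFGTUVX
  updated: d(BFGTUVX,R)=137/7
step 7: merge (BFGTUVX,R) at d=137/7; branch lengths BFGTUVX→11/14, R→137/14; new cluster BFGRTUVX
final tree: (((B:21/4,(T:1,X:1):17/4):15/4,((F:3,V:3):33/8,(G:1/2,U:1/2):53/8):15/8):11/14,R:137/14)
total length: 2545/56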